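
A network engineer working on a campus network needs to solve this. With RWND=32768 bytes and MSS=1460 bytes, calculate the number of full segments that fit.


Given: RWND = 32768 bytes, MSS = 1460 bytes
Full segments = floor(RWND / MSS)
Full segments = floor(32768 / 1460)
Full segments = floor(22.4438) = 22

22


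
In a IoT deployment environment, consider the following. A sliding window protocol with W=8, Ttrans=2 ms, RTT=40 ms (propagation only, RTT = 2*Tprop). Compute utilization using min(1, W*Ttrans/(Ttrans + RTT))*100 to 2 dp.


Given: W = 8, Ttrans = 2 ms, RTT = 40 ms (= 2 * Tprop, Tprop = 20 ms)
Cycle time = Ttrans + RTT = 2 + 40 = 42 ms (first packet sent until its ACK returns)
W * Ttrans = 8 * 2 = 16 ms of sending per cycle
W * Ttrans / (Ttrans + RTT) = 16 / 42 = 0.380952
U = min(1, 0.380952) = 0.380952
U% = 38.10%

38.10


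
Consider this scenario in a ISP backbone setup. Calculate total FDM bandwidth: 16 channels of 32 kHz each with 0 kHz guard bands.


Given: 16 channels, 32 kHz each, guard = 0 kHz
Channel bandwidth = 16 * 32 = 512 kHz
Guard bands = 15 gaps * 0 kHz = 0 kHz
Total = 512 + 0 = 512 kHz

512


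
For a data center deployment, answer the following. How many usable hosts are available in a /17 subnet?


Given: subnet mask /17
Host bits = 32 - 17 = 15
Total addresses = 2^15 = 32768
Usable hosts = 32768 - 2 (network + broadcast) = 32766

32766


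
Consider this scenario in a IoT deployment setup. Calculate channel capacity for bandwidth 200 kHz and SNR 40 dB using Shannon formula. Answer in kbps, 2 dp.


Given: B = 200 kHz, SNR = 40 dB
SNR linear = 10^(40/10) = 10000
1 + SNR = 10001
log2(10001) = 13.2878566418
C = 200 * 1000 * 13.2878566418 = 2657571.3284 bps
C = 2657.571328 kbps -> 2657.57 kbps (2 dp)

2657.57


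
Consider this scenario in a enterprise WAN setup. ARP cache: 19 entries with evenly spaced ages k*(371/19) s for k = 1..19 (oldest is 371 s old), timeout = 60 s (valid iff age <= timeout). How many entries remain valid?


Ages are k * 371/19 s for k = 1..19 (spacing = 19.5263 s).
Entry k is valid iff k * 371/19 <= 60 iff k <= 19 * 60 / 371 = 3.0728
n_valid = floor(3.0728) = 3
(n_stale = 19 - 3 = 16)

3


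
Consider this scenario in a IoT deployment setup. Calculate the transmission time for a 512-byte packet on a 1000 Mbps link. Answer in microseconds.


Given: packet = 512 bytes, bandwidth = 1000 Mbps
Packet in bits = 512 * 8 = 4096 bits
Bandwidth = 1000 * 10^6 = 1000000000 bps
Time = 4096 / 1000000000 seconds
Time in us = 4096 * 10^6 / 1000000000 = 4.096

4.096


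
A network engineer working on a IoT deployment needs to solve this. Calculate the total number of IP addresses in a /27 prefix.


Given: CIDR prefix /27
Host bits = 32 - 27 = 5
Total addresses = 2^5 = 32

32


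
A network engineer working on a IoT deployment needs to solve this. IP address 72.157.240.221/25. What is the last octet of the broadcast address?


Given: IP = 72.157.240.221, prefix = /25
Host bits = 32 - 25 = 7
Network last octet = 221 AND mask = 128
Host part size = 2^7 - 1 = 127
Broadcast last octet = 128 OR 127 = 255

255


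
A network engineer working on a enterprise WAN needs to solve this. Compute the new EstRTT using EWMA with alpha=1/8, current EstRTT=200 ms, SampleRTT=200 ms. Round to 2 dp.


Given: EstRTT = 200 ms, SampleRTT = 200 ms, alpha = 1/8
New EstRTT = (1 - alpha) * EstRTT + alpha * SampleRTT
(7/8) * 200 = 175
(1/8) * 200 = 25
New EstRTT = 175 + 25 = 200 ms -> 200.00 ms (2 dp)

200.00


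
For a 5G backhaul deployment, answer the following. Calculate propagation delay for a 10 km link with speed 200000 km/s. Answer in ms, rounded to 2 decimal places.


Given: distance = 10 km, speed = 200000 km/s
Delay = distance / speed = 10 / 200000 seconds
Delay in ms = 10 * 1000 / 200000
Delay = 0.0500 ms
Rounded to 2 dp = 0.05 ms

0.05


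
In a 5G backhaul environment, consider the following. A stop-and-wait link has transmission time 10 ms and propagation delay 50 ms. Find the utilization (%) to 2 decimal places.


Given: Ttrans = 10 ms, Tprop = 50 ms
RTT = 2 * Tprop = 2 * 50 = 100 ms
U = Ttrans / (Ttrans + RTT)
U = 10 / (10 + 100)
U = 10 / 110 = 0.090909
U% = 9.09%

9.09


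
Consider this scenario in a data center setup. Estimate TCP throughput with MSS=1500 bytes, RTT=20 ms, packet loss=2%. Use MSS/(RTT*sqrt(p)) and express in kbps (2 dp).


Given: MSS = 1500 bytes, RTT = 20 ms, loss = 2%
RTT in seconds = 20 / 1000 = 0.02
Loss rate = 2% = 0.02
sqrt(loss) = sqrt(0.02) = 0.141421356237
Throughput (bytes/s) = 1500 / (0.02 * 0.141421356237) = 530330.0859
Throughput (kbps) = 530330.0859 * 8 / 1000 = 4242.640687 -> 4242.64 kbps (2 dp)

4242.64


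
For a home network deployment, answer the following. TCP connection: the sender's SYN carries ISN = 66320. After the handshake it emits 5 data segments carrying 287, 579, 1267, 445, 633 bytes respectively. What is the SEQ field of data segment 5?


The SYN occupies sequence number ISN = 66320, so the first data byte is ISN + 1 = 66321.
SEQ of data segment i = (ISN + 1) + sum of payload sizes of segments 1..i-1.
Segment 1: SEQ = 66321, payload = 287 bytes
Segment 2: SEQ = 66608, payload = 579 bytes
Segment 3: SEQ = 67187, payload = 1267 bytes
Segment 4: SEQ = 68454, payload = 445 bytes
Segment 5: SEQ = 68899, payload = 633 bytes
SEQ of segment 5 = 66321 + 287 + 579 + 1267 + 445 = 68899

68899


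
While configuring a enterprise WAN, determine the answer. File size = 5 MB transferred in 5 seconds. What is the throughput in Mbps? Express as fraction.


Given: file = 5 MB, time = 5 s
File in Mb = 5 * 8 = 40 Mb
Throughput = 40 / 5 Mbps
Throughput = 8 Mbps

8


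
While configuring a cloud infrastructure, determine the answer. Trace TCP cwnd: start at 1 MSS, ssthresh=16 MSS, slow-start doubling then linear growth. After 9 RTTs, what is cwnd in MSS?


RTT 0: cwnd = 1 MSS (initial)
RTT 1: cwnd = 2 MSS (slow start, doubled)
RTT 2: cwnd = 4 MSS (slow start, doubled)
RTT 3: cwnd = 8 MSS (slow start, doubled)
RTT 4: cwnd = 16 MSS (slow start, doubled)
RTT 5: cwnd = 17 MSS (congestion avoidance, +1)
RTT 6: cwnd = 18 MSS (congestion avoidance, +1)
RTT 7: cwnd = 19 MSS (congestion avoidance, +1)
RTT 8: cwnd = 20 MSS (congestion avoidance, +1)
RTT 9: cwnd = 21 MSS (congestion avoidance, +1)

21


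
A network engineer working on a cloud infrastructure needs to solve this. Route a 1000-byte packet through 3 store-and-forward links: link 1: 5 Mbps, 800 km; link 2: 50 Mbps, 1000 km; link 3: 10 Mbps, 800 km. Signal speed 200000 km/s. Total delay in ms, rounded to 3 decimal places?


Packet = 1000 bytes = 8000 bits. Store-and-forward: sum (t_trans + t_prop) per link.
Link 1: t_trans = 8000/(5*10^6) s = 1.6000 ms; t_prop = 800/200000 s = 4.0000 ms; subtotal = 5.6000 ms
Link 2: t_trans = 8000/(50*10^6) s = 0.1600 ms; t_prop = 1000/200000 s = 5.0000 ms; subtotal = 5.1600 ms
Link 3: t_trans = 8000/(10*10^6) s = 0.8000 ms; t_prop = 800/200000 s = 4.0000 ms; subtotal = 4.8000 ms
End-to-end = 5.6000 + 5.1600 + 4.8000 = 15.5600 ms -> 15.560 ms (3 dp)

15.560


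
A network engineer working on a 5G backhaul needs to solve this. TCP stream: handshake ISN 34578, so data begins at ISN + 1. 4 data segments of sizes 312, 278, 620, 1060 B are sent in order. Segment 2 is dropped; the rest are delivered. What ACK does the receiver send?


SYN uses sequence number 34578; first data byte = ISN + 1 = 34579.
Segment 1: SEQ = 34579, len = 312 B, covers [34579, 34890]
Segment 2: SEQ = 34891, len = 278 B, covers [34891, 35168] [LOST]
Segment 3: SEQ = 35169, len = 620 B, covers [35169, 35788]
Segment 4: SEQ = 35789, len = 1060 B, covers [35789, 36848]
In-order data received: bytes [34579, 34890] (segments 1..1).
Segment 2 missing -> gap begins at byte 34891; later segments buffered out of order.
Cumulative ACK = next expected in-order byte = 34579 + 312 = 34891

34891


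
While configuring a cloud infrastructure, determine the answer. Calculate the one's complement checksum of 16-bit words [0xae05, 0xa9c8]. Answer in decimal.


Given words: [0xae05, 0xa9c8]
Step 1: Sum all words
Raw sum = 44549 + 43464 = 88013
Step 2: Fold carry: (22477 + 1) = 22478
One's complement = ~22478 & 0xFFFF = 43057

43057


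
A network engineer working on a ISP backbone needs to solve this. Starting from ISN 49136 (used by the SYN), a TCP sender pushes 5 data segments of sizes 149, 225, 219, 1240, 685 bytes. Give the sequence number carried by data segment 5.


The SYN occupies sequence number ISN = 49136, so the first data byte is ISN + 1 = 49137.
SEQ of data segment i = (ISN + 1) + sum of payload sizes of segments 1..i-1.
Segment 1: SEQ = 49137, payload = 149 bytes
Segment 2: SEQ = 49286, payload = 225 bytes
Segment 3: SEQ = 49511, payload = 219 bytes
Segment 4: SEQ = 49730, payload = 1240 bytes
Segment 5: SEQ = 50970, payload = 685 bytes
SEQ of segment 5 = 49137 + 149 + 225 + 219 + 1240 = 50970

50970


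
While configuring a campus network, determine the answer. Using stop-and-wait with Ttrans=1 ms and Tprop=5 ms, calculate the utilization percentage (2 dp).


Given: Ttrans = 1 ms, Tprop = 5 ms
RTT = 2 * Tprop = 2 * 5 = 10 ms
U = Ttrans / (Ttrans + RTT)
U = 1 / (1 + 10)
U = 1 / 11 = 0.090909
U% = 9.09%

9.09


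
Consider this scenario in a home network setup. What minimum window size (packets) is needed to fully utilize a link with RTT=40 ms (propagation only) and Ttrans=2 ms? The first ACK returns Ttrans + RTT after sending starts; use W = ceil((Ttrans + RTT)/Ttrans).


Given: Ttrans = 2 ms, RTT = 40 ms (= 2 * Tprop, Tprop = 20 ms)
Time until first ACK returns = Ttrans + RTT = 2 + 40 = 42 ms
Need W * Ttrans >= Ttrans + RTT  ->  W >= (Ttrans + RTT) / Ttrans
(Ttrans + RTT) / Ttrans = 42 / 2 = 21
W_min = ceil(21) = 21

21


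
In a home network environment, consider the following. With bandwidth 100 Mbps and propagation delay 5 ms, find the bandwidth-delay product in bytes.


Given: bandwidth = 100 Mbps, delay = 5 ms
BDP in bits = 100 * 10^6 * 5 / 1000
BDP in bits = 500000
BDP in bytes = 500000 / 8 = 62500

62500


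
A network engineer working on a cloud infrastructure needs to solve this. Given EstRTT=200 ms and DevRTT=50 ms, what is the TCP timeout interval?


Given: EstRTT = 200 ms, DevRTT = 50 ms
Timeout = EstRTT + 4 * DevRTT
4 * DevRTT = 4 * 50 = 200
Timeout = 200 + 200 = 400 ms

400


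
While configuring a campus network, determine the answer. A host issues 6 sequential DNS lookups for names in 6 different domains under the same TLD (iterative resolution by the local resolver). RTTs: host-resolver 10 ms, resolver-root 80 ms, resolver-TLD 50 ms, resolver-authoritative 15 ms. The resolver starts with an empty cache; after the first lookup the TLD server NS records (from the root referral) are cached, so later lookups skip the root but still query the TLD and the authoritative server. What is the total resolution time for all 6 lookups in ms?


Lookup 1 (cold cache): local + root + TLD + auth = 10 + 80 + 50 + 15 = 155 ms
Lookups 2..6 (TLD NS cached -> skip root; new domain -> still ask TLD and auth): local + TLD + auth = 10 + 50 + 15 = 75 ms each
Remaining 5 lookups: 5 * 75 = 375 ms
Total = 155 + 375 = 530 ms

530


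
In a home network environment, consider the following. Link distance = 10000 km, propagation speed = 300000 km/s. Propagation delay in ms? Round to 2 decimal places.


Given: distance = 10000 km, speed = 300000 km/s
Delay = distance / speed = 10000 / 300000 seconds
Delay in ms = 10000 * 1000 / 300000
Delay = 33.3333 ms
Rounded to 2 dp = 33.33 ms

33.33


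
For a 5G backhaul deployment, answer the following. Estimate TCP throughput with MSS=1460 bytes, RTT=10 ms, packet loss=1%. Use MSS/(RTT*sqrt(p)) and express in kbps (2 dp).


Given: MSS = 1460 bytes, RTT = 10 ms, loss = 1%
RTT in seconds = 10 / 1000 = 0.01
Loss rate = 1% = 0.01
sqrt(loss) = sqrt(0.01) = 0.1
Throughput (bytes/s) = 1460 / (0.01 * 0.1) = 1460000.0000
Throughput (kbps) = 1460000.0000 * 8 / 1000 = 11680.000000 -> 11680.00 kbps (2 dp)

11680.00


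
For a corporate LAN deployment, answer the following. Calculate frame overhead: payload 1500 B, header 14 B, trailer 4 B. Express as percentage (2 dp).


Given: payload = 1500 B, header = 14 B, trailer = 4 B
Overhead bytes = header + trailer = 14 + 4 = 18
Total frame = payload + overhead = 1500 + 18 = 1518
Overhead % = 18 / 1518 * 100 = 1.1858% -> 1.19% (2 dp)

1.19


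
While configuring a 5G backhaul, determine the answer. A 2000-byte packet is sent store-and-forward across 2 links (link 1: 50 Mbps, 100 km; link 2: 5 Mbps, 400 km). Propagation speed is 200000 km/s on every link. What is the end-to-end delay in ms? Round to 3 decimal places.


Packet = 2000 bytes = 16000 bits. Store-and-forward: sum (t_trans + t_prop) per link.
Link 1: t_trans = 16000/(50*10^6) s = 0.3200 ms; t_prop = 100/200000 s = 0.5000 ms; subtotal = 0.8200 ms
Link 2: t_trans = 16000/(5*10^6) s = 3.2000 ms; t_prop = 400/200000 s = 2.0000 ms; subtotal = 5.2000 ms
End-to-end = 0.8200 + 5.2000 = 6.0200 ms -> 6.020 ms (3 dp)

6.020


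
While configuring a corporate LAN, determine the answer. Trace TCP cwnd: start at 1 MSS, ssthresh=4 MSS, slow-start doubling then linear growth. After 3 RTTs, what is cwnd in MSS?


RTT 0: cwnd = 1 MSS (initial)
RTT 1: cwnd = 2 MSS (slow start, doubled)
RTT 2: cwnd = 4 MSS (slow start, doubled)
RTT 3: cwnd = 5 MSS (congestion avoidance, +1)

5


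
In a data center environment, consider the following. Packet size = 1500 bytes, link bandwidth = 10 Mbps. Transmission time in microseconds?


Given: packet = 1500 bytes, bandwidth = 10 Mbps
Packet in bits = 1500 * 8 = 12000 bits
Bandwidth = 10 * 10^6 = 10000000 bps
Time = 12000 / 10000000 seconds
Time in us = 12000 * 10^6 / 10000000 = 1200

1200


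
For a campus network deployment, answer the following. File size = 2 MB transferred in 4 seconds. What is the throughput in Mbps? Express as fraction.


Given: file = 2 MB, time = 4 s
File in Mb = 2 * 8 = 16 Mb
Throughput = 16 / 4 Mbps
Throughput = 4 Mbps

4


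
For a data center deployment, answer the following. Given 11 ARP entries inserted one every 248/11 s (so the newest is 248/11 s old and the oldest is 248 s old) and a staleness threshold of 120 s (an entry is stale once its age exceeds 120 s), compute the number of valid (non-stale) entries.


Ages are k * 248/11 s for k = 1..11 (spacing = 22.5455 s).
Entry k is valid iff k * 248/11 <= 120 iff k <= 11 * 120 / 248 = 5.3226
n_valid = floor(5.3226) = 5
(n_stale = 11 - 5 = 6)

5


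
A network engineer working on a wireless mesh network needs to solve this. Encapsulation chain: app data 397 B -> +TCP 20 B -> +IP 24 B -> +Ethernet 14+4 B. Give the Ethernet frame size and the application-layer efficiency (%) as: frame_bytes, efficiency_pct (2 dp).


TCP segment = 397 + 20 = 417 B
IP packet = 417 + 24 = 441 B
Ethernet frame = 441 + 14 + 4 = 459 B
Efficiency = app / frame = 397 / 459 = 0.864924 = 86.4924% -> 86.49% (2 dp)

459, 86.49


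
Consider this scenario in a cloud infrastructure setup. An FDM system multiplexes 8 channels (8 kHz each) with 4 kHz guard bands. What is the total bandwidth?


Given: 8 channels, 8 kHz each, guard = 4 kHz
Channel bandwidth = 8 * 8 = 64 kHz
Guard bands = 7 gaps * 4 kHz = 28 kHz
Total = 64 + 28 = 92 kHz

92


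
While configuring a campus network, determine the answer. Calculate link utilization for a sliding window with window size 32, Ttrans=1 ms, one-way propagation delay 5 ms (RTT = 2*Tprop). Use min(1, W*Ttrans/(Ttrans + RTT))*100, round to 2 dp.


Given: W = 32, Ttrans = 1 ms, RTT = 10 ms (= 2 * Tprop, Tprop = 5 ms)
Cycle time = Ttrans + RTT = 1 + 10 = 11 ms (first packet sent until its ACK returns)
W * Ttrans = 32 * 1 = 32 ms of sending per cycle
W * Ttrans / (Ttrans + RTT) = 32 / 11 = 2.909091
U = min(1, 2.909091) = 1.000000
U% = 100.00%

100.00


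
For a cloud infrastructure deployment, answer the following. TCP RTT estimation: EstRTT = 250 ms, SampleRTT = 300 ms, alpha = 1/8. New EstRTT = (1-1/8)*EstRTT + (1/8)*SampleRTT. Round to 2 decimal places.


Given: EstRTT = 250 ms, SampleRTT = 300 ms, alpha = 1/8
New EstRTT = (1 - alpha) * EstRTT + alpha * SampleRTT
(7/8) * 250 = 218.75
(1/8) * 300 = 37.5
New EstRTT = 218.75 + 37.5 = 256.25 ms -> 256.25 ms (2 dp)

256.25


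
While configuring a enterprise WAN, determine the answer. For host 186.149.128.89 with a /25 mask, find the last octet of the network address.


Given: IP = 186.149.128.89, prefix = /25
Subnet mask = 255.255.255.128
Last octet of IP: 89
Last octet of mask: 128
Network last octet = 89 AND 128 = 0

0


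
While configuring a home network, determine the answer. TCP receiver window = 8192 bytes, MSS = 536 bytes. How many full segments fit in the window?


Given: RWND = 8192 bytes, MSS = 536 bytes
Full segments = floor(RWND / MSS)
Full segments = floor(8192 / 536)
Full segments = floor(15.2836) = 15

15


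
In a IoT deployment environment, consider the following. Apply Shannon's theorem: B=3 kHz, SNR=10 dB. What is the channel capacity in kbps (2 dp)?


Given: B = 3 kHz, SNR = 10 dB
SNR linear = 10^(10/10) = 10
1 + SNR = 11
log2(11) = 3.4594316186
C = 3 * 1000 * 3.4594316186 = 10378.2949 bps
C = 10.378295 kbps -> 10.38 kbps (2 dp)

10.38


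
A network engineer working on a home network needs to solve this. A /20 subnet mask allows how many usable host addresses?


Given: subnet mask /20
Host bits = 32 - 20 = 12
Total addresses = 2^12 = 4096
Usable hosts = 4096 - 2 (network + broadcast) = 4094

4094


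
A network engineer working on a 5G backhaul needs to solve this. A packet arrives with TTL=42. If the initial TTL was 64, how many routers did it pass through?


Given: initial TTL = 64, received TTL = 42
Hops = initial TTL - received TTL
Hops = 64 - 42 = 22

22


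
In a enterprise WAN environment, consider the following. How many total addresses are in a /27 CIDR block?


Given: CIDR prefix /27
Host bits = 32 - 27 = 5
Total addresses = 2^5 = 32

32


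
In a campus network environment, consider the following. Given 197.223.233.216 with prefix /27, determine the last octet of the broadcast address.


Given: IP = 197.223.233.216, prefix = /27
Host bits = 32 - 27 = 5
Network last octet = 216 AND mask = 192
Host part size = 2^5 - 1 = 31
Broadcast last octet = 192 OR 31 = 223

223


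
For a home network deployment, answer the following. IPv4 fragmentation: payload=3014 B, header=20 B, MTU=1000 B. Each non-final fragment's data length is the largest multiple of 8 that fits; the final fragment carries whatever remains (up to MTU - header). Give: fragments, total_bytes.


Max data per non-final fragment = floor((MTU - header)/8)*8 = floor((1000 - 20)/8)*8 = floor(980/8)*8 = 976 B
Final fragment needs no 8-byte alignment: it can carry up to MTU - header = 980 B
Non-final fragments needed = ceil((payload - 980) / 976) = ceil(2034/976) = ceil(2.0840) = 3
Number of fragments = 3 + 1 = 4
Fragment sizes (data): 3 * 976 B + 86 B (last, 86 <= 980 OK)
Total bytes sent = payload + n_frags * header = 3014 + 4*20 = 3014 + 80 = 3094 B

4, 3094


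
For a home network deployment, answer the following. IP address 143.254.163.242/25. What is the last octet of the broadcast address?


Given: IP = 143.254.163.242, prefix = /25
Host bits = 32 - 25 = 7
Network last octet = 242 AND mask = 128
Host part size = 2^7 - 1 = 127
Broadcast last octet = 128 OR 127 = 255

255


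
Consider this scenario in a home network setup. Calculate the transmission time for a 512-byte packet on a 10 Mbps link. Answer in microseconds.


Given: packet = 512 bytes, bandwidth = 10 Mbps
Packet in bits = 512 * 8 = 4096 bits
Bandwidth = 10 * 10^6 = 10000000 bps
Time = 4096 / 10000000 seconds
Time in us = 4096 * 10^6 / 10000000 = 409.6

409.6


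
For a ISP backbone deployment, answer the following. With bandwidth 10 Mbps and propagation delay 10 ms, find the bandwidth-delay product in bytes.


Given: bandwidth = 10 Mbps, delay = 10 ms
BDP in bits = 10 * 10^6 * 10 / 1000
BDP in bits = 100000
BDP in bytes = 100000 / 8 = 12500

12500


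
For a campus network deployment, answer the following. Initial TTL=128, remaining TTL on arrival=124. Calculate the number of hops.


Given: initial TTL = 128, received TTL = 124
Hops = initial TTL - received TTL
Hops = 128 - 124 = 4

4


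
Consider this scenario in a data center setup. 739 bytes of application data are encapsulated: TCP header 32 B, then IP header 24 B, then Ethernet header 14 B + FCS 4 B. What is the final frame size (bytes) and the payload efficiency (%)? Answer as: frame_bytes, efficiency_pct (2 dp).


TCP segment = 739 + 32 = 771 B
IP packet = 771 + 24 = 795 B
Ethernet frame = 795 + 14 + 4 = 813 B
Efficiency = app / frame = 739 / 813 = 0.908979 = 90.8979% -> 90.90% (2 dp)

813, 90.90


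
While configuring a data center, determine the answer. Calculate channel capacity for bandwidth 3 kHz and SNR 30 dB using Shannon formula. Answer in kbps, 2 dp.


Given: B = 3 kHz, SNR = 30 dB
SNR linear = 10^(30/10) = 1000
1 + SNR = 1001
log2(1001) = 9.9672262588
C = 3 * 1000 * 9.9672262588 = 29901.6788 bps
C = 29.901679 kbps -> 29.90 kbps (2 dp)

29.90


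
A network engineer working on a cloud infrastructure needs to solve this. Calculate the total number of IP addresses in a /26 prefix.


Given: CIDR prefix /26
Host bits = 32 - 26 = 6
Total addresses = 2^6 = 64

64


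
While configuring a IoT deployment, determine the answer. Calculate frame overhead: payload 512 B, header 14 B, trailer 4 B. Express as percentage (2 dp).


Given: payload = 512 B, header = 14 B, trailer = 4 B
Overhead bytes = header + trailer = 14 + 4 = 18
Total frame = payload + overhead = 512 + 18 = 530
Overhead % = 18 / 530 * 100 = 3.3962% -> 3.40% (2 dp)

3.40


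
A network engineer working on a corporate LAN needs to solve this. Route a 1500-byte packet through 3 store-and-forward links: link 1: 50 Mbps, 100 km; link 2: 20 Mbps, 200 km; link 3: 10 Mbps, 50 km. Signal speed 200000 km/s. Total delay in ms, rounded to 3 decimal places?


Packet = 1500 bytes = 12000 bits. Store-and-forward: sum (t_trans + t_prop) per link.
Link 1: t_trans = 12000/(50*10^6) s = 0.2400 ms; t_prop = 100/200000 s = 0.5000 ms; subtotal = 0.7400 ms
Link 2: t_trans = 12000/(20*10^6) s = 0.6000 ms; t_prop = 200/200000 s = 1.0000 ms; subtotal = 1.6000 ms
Link 3: t_trans = 12000/(10*10^6) s = 1.2000 ms; t_prop = 50/200000 s = 0.2500 ms; subtotal = 1.4500 ms
End-to-end = 0.7400 + 1.6000 + 1.4500 = 3.7900 ms -> 3.790 ms (3 dp)

3.790


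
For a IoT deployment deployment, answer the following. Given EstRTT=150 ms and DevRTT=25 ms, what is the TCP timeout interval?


Given: EstRTT = 150 ms, DevRTT = 25 ms
Timeout = EstRTT + 4 * DevRTT
4 * DevRTT = 4 * 25 = 100
Timeout = 150 + 100 = 250 ms

250


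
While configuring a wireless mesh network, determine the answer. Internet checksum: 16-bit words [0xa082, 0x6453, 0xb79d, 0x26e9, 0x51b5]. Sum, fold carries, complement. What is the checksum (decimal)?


Given words: [0xa082, 0x6453, 0xb79d, 0x26e9, 0x51b5]
Step 1: Sum all words
Raw sum = 41090 + 25683 + 47005 + 9961 + 20917 = 144656
Step 2: Fold carry: (13584 + 2) = 13586
One's complement = ~13586 & 0xFFFF = 51949

51949


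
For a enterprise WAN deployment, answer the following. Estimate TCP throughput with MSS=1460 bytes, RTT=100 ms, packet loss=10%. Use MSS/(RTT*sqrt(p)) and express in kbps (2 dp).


Given: MSS = 1460 bytes, RTT = 100 ms, loss = 10%
RTT in seconds = 100 / 1000 = 0.1
Loss rate = 10% = 0.1
sqrt(loss) = sqrt(0.1) = 0.316227766017
Throughput (bytes/s) = 1460 / (0.1 * 0.316227766017) = 46169.2538
Throughput (kbps) = 46169.2538 * 8 / 1000 = 369.354031 -> 369.35 kbps (2 dp)

369.35


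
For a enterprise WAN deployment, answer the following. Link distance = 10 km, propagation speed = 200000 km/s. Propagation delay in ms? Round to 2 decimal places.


Given: distance = 10 km, speed = 200000 km/s
Delay = distance / speed = 10 / 200000 seconds
Delay in ms = 10 * 1000 / 200000
Delay = 0.0500 ms
Rounded to 2 dp = 0.05 ms

0.05


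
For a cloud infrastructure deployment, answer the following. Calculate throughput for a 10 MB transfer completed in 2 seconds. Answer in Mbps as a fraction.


Given: file = 10 MB, time = 2 s
File in Mb = 10 * 8 = 80 Mb
Throughput = 80 / 2 Mbps
Throughput = 40 Mbps

40


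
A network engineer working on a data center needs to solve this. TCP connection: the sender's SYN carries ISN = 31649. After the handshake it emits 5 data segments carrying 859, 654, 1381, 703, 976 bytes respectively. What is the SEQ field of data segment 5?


The SYN occupies sequence number ISN = 31649, so the first data byte is ISN + 1 = 31650.
SEQ of data segment i = (ISN + 1) + sum of payload sizes of segments 1..i-1.
Segment 1: SEQ = 31650, payload = 859 bytes
Segment 2: SEQ = 32509, payload = 654 bytes
Segment 3: SEQ = 33163, payload = 1381 bytes
Segment 4: SEQ = 34544, payload = 703 bytes
Segment 5: SEQ = 35247, payload = 976 bytes
SEQ of segment 5 = 31650 + 859 + 654 + 1381 + 703 = 35247

35247


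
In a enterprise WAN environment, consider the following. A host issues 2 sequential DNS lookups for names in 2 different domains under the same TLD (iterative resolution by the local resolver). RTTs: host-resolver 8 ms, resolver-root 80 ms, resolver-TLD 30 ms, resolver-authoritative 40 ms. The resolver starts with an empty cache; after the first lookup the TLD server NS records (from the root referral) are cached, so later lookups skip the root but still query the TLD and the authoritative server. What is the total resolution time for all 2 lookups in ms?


Lookup 1 (cold cache): local + root + TLD + auth = 8 + 80 + 30 + 40 = 158 ms
Lookups 2..2 (TLD NS cached -> skip root; new domain -> still ask TLD and auth): local + TLD + auth = 8 + 30 + 40 = 78 ms each
Remaining 1 lookups: 1 * 78 = 78 ms
Total = 158 + 78 = 236 ms

236


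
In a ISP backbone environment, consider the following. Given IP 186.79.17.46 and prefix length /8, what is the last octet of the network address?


Given: IP = 186.79.17.46, prefix = /8
Subnet mask = 255.0.0.0
Last octet of IP: 46
Last octet of mask: 0
Network last octet = 46 AND 0 = 0

0


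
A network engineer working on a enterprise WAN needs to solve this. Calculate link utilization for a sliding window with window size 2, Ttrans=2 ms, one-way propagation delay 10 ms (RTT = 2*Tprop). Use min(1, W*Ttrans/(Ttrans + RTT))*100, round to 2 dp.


Given: W = 2, Ttrans = 2 ms, RTT = 20 ms (= 2 * Tprop, Tprop = 10 ms)
Cycle time = Ttrans + RTT = 2 + 20 = 22 ms (first packet sent until its ACK returns)
W * Ttrans = 2 * 2 = 4 ms of sending per cycle
W * Ttrans / (Ttrans + RTT) = 4 / 22 = 0.181818
U = min(1, 0.181818) = 0.181818
U% = 18.18%

18.18


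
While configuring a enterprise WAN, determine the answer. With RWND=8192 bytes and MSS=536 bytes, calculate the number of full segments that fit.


Given: RWND = 8192 bytes, MSS = 536 bytes
Full segments = floor(RWND / MSS)
Full segments = floor(8192 / 536)
Full segments = floor(15.2836) = 15

15


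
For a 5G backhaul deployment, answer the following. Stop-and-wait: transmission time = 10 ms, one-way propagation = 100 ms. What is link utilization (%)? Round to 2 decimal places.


Given: Ttrans = 10 ms, Tprop = 100 ms
RTT = 2 * Tprop = 2 * 100 = 200 ms
U = Ttrans / (Ttrans + RTT)
U = 10 / (10 + 200)
U = 10 / 210 = 0.047619
U% = 4.76%

4.76


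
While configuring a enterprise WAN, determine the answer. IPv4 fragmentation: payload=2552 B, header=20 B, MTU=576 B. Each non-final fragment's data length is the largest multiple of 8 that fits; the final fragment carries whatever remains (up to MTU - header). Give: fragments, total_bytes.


Max data per non-final fragment = floor((MTU - header)/8)*8 = floor((576 - 20)/8)*8 = floor(556/8)*8 = 552 B
Final fragment needs no 8-byte alignment: it can carry up to MTU - header = 556 B
Non-final fragments needed = ceil((payload - 556) / 552) = ceil(1996/552) = ceil(3.6159) = 4
Number of fragments = 4 + 1 = 5
Fragment sizes (data): 4 * 552 B + 344 B (last, 344 <= 556 OK)
Total bytes sent = payload + n_frags * header = 2552 + 5*20 = 2552 + 100 = 2652 B

5, 2652


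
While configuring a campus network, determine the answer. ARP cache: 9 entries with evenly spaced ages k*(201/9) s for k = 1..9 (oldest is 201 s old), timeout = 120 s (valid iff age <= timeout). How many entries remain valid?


Ages are k * 201/9 s for k = 1..9 (spacing = 22.3333 s).
Entry k is valid iff k * 201/9 <= 120 iff k <= 9 * 120 / 201 = 5.3731
n_valid = floor(5.3731) = 5
(n_stale = 9 - 5 = 4)

5


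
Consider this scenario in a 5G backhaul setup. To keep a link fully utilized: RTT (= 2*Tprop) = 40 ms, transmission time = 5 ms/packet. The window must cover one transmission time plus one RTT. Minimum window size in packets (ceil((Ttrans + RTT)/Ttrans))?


Given: Ttrans = 5 ms, RTT = 40 ms (= 2 * Tprop, Tprop = 20 ms)
Time until first ACK returns = Ttrans + RTT = 5 + 40 = 45 ms
Need W * Ttrans >= Ttrans + RTT  ->  W >= (Ttrans + RTT) / Ttrans
(Ttrans + RTT) / Ttrans = 45 / 5 = 9
W_min = ceil(9) = 9

9


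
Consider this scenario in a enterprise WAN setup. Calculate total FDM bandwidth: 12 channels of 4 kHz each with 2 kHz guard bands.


Given: 12 channels, 4 kHz each, guard = 2 kHz
Channel bandwidth = 12 * 4 = 48 kHz
Guard bands = 11 gaps * 2 kHz = 22 kHz
Total = 48 + 22 = 70 kHz

70


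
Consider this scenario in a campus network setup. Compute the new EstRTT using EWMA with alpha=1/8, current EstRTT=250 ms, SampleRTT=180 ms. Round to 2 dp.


Given: EstRTT = 250 ms, SampleRTT = 180 ms, alpha = 1/8
New EstRTT = (1 - alpha) * EstRTT + alpha * SampleRTT
(7/8) * 250 = 218.75
(1/8) * 180 = 22.5
New EstRTT = 218.75 + 22.5 = 241.25 ms -> 241.25 ms (2 dp)

241.25


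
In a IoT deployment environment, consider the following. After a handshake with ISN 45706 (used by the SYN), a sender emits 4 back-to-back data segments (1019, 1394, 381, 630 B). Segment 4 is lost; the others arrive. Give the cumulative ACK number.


SYN uses sequence number 45706; first data byte = ISN + 1 = 45707.
Segment 1: SEQ = 45707, len = 1019 B, covers [45707, 46725]
Segment 2: SEQ = 46726, len = 1394 B, covers [46726, 48119]
Segment 3: SEQ = 48120, len = 381 B, covers [48120, 48500]
Segment 4: SEQ = 48501, len = 630 B, covers [48501, 49130] [LOST]
In-order data received: bytes [45707, 48500] (segments 1..3).
Segment 4 missing -> gap begins at byte 48501.
Cumulative ACK = next expected in-order byte = 45707 + 1019 + 1394 + 381 = 48501

48501


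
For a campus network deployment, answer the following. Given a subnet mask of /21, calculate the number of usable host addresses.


Given: subnet mask /21
Host bits = 32 - 21 = 11
Total addresses = 2^11 = 2048
Usable hosts = 2048 - 2 (network + broadcast) = 2046

2046


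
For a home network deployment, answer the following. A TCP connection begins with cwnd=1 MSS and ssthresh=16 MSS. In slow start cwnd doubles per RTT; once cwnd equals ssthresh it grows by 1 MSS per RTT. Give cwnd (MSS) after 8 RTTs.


RTT 0: cwnd = 1 MSS (initial)
RTT 1: cwnd = 2 MSS (slow start, doubled)
RTT 2: cwnd = 4 MSS (slow start, doubled)
RTT 3: cwnd = 8 MSS (slow start, doubled)
RTT 4: cwnd = 16 MSS (slow start, doubled)
RTT 5: cwnd = 17 MSS (congestion avoidance, +1)
RTT 6: cwnd = 18 MSS (congestion avoidance, +1)
RTT 7: cwnd = 19 MSS (congestion avoidance, +1)
RTT 8: cwnd = 20 MSS (congestion avoidance, +1)

20


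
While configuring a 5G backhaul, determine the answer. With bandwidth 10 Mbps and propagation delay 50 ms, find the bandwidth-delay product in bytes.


Given: bandwidth = 10 Mbps, delay = 50 ms
BDP in bits = 10 * 10^6 * 50 / 1000
BDP in bits = 500000
BDP in bytes = 500000 / 8 = 62500

62500


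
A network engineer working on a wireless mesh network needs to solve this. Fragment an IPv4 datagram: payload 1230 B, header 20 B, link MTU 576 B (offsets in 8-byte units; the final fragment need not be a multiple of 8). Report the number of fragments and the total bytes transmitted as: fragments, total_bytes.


Max data per non-final fragment = floor((MTU - header)/8)*8 = floor((576 - 20)/8)*8 = floor(556/8)*8 = 552 B
Final fragment needs no 8-byte alignment: it can carry up to MTU - header = 556 B
Non-final fragments needed = ceil((payload - 556) / 552) = ceil(674/552) = ceil(1.2210) = 2
Number of fragments = 2 + 1 = 3
Fragment sizes (data): 2 * 552 B + 126 B (last, 126 <= 556 OK)
Total bytes sent = payload + n_frags * header = 1230 + 3*20 = 1230 + 60 = 1290 B

3, 1290


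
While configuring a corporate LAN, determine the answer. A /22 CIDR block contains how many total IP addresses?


Given: CIDR prefix /22
Host bits = 32 - 22 = 10
Total addresses = 2^10 = 1024

1024


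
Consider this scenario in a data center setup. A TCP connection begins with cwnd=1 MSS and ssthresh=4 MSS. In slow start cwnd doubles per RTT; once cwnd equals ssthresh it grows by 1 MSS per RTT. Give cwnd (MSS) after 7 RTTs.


RTT 0: cwnd = 1 MSS (initial)
RTT 1: cwnd = 2 MSS (slow start, doubled)
RTT 2: cwnd = 4 MSS (slow start, doubled)
RTT 3: cwnd = 5 MSS (congestion avoidance, +1)
RTT 4: cwnd = 6 MSS (congestion avoidance, +1)
RTT 5: cwnd = 7 MSS (congestion avoidance, +1)
RTT 6: cwnd = 8 MSS (congestion avoidance, +1)
RTT 7: cwnd = 9 MSS (congestion avoidance, +1)

9


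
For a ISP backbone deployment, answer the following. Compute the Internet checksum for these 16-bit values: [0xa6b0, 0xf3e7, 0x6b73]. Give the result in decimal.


Given words: [0xa6b0, 0xf3e7, 0x6b73]
Step 1: Sum all words
Raw sum = 42672 + 62439 + 27507 = 132618
Step 2: Fold carry: (1546 + 2) = 1548
One's complement = ~1548 & 0xFFFF = 63987

63987


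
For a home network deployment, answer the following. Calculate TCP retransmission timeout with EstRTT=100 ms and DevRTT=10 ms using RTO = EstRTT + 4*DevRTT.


Given: EstRTT = 100 ms, DevRTT = 10 ms
Timeout = EstRTT + 4 * DevRTT
4 * DevRTT = 4 * 10 = 40
Timeout = 100 + 40 = 140 ms

140


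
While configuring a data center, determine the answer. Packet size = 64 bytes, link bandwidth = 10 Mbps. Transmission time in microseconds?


Given: packet = 64 bytes, bandwidth = 10 Mbps
Packet in bits = 64 * 8 = 512 bits
Bandwidth = 10 * 10^6 = 10000000 bps
Time = 512 / 10000000 seconds
Time in us = 512 * 10^6 / 10000000 = 51.2

51.2


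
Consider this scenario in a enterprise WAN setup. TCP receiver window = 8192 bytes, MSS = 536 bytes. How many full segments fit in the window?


Given: RWND = 8192 bytes, MSS = 536 bytes
Full segments = floor(RWND / MSS)
Full segments = floor(8192 / 536)
Full segments = floor(15.2836) = 15

15


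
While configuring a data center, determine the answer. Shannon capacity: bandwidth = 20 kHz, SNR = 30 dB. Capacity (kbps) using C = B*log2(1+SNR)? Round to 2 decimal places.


Given: B = 20 kHz, SNR = 30 dB
SNR linear = 10^(30/10) = 1000
1 + SNR = 1001
log2(1001) = 9.9672262588
C = 20 * 1000 * 9.9672262588 = 199344.5252 bps
C = 199.344525 kbps -> 199.34 kbps (2 dp)

199.34


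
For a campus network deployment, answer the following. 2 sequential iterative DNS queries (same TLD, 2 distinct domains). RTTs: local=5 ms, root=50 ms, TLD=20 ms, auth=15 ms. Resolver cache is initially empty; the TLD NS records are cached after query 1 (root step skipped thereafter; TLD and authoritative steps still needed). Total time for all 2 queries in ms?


Lookup 1 (cold cache): local + root + TLD + auth = 5 + 50 + 20 + 15 = 90 ms
Lookups 2..2 (TLD NS cached -> skip root; new domain -> still ask TLD and auth): local + TLD + auth = 5 + 20 + 15 = 40 ms each
Remaining 1 lookups: 1 * 40 = 40 ms
Total = 90 + 40 = 130 ms

130


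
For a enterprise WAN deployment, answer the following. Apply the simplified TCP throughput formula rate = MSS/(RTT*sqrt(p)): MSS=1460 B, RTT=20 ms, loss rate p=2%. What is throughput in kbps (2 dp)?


Given: MSS = 1460 bytes, RTT = 20 ms, loss = 2%
RTT in seconds = 20 / 1000 = 0.02
Loss rate = 2% = 0.02
sqrt(loss) = sqrt(0.02) = 0.141421356237
Throughput (bytes/s) = 1460 / (0.02 * 0.141421356237) = 516187.9503
Throughput (kbps) = 516187.9503 * 8 / 1000 = 4129.503602 -> 4129.50 kbps (2 dp)

4129.50


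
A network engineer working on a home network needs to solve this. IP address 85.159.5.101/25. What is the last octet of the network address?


Given: IP = 85.159.5.101, prefix = /25
Subnet mask = 255.255.255.128
Last octet of IP: 101
Last octet of mask: 128
Network last octet = 101 AND 128 = 0

0


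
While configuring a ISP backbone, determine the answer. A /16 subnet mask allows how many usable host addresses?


Given: subnet mask /16
Host bits = 32 - 16 = 16
Total addresses = 2^16 = 65536
Usable hosts = 65536 - 2 (network + broadcast) = 65534

65534


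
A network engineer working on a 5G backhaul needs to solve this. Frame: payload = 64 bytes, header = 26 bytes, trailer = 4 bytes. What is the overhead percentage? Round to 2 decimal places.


Given: payload = 64 B, header = 26 B, trailer = 4 B
Overhead bytes = header + trailer = 26 + 4 = 30
Total frame = payload + overhead = 64 + 30 = 94
Overhead % = 30 / 94 * 100 = 31.9149% -> 31.91% (2 dp)

31.91


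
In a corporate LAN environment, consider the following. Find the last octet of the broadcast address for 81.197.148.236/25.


Given: IP = 81.197.148.236, prefix = /25
Host bits = 32 - 25 = 7
Network last octet = 236 AND mask = 128
Host part size = 2^7 - 1 = 127
Broadcast last octet = 128 OR 127 = 255

255


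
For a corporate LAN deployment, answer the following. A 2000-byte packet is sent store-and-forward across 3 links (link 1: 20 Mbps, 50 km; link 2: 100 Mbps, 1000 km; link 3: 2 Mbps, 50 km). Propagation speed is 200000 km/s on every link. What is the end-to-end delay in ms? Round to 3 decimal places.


Packet = 2000 bytes = 16000 bits. Store-and-forward: sum (t_trans + t_prop) per link.
Link 1: t_trans = 16000/(20*10^6) s = 0.8000 ms; t_prop = 50/200000 s = 0.2500 ms; subtotal = 1.0500 ms
Link 2: t_trans = 16000/(100*10^6) s = 0.1600 ms; t_prop = 1000/200000 s = 5.0000 ms; subtotal = 5.1600 ms
Link 3: t_trans = 16000/(2*10^6) s = 8.0000 ms; t_prop = 50/200000 s = 0.2500 ms; subtotal = 8.2500 ms
End-to-end = 1.0500 + 5.1600 + 8.2500 = 14.4600 ms -> 14.460 ms (3 dp)

14.460


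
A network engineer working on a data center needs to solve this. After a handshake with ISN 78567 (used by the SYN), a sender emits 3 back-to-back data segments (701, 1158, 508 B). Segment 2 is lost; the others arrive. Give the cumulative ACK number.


SYN uses sequence number 78567; first data byte = ISN + 1 = 78568.
Segment 1: SEQ = 78568, len = 701 B, covers [78568, 79268]
Segment 2: SEQ = 79269, len = 1158 B, covers [79269, 80426] [LOST]
Segment 3: SEQ = 80427, len = 508 B, covers [80427, 80934]
In-order data received: bytes [78568, 79268] (segments 1..1).
Segment 2 missing -> gap begins at byte 79269; later segments buffered out of order.
Cumulative ACK = next expected in-order byte = 78568 + 701 = 79269

79269


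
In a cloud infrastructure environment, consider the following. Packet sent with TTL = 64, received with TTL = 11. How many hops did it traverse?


Given: initial TTL = 64, received TTL = 11
Hops = initial TTL - received TTL
Hops = 64 - 11 = 53

53


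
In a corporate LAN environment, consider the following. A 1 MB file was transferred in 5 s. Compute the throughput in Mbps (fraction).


Given: file = 1 MB, time = 5 s
File in Mb = 1 * 8 = 8 Mb
Throughput = 8 / 5 Mbps
Throughput = 8/5 Mbps

8/5


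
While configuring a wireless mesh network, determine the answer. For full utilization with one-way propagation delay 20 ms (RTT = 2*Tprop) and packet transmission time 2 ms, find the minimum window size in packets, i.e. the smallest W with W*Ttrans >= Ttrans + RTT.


Given: Ttrans = 2 ms, RTT = 40 ms (= 2 * Tprop, Tprop = 20 ms)
Time until first ACK returns = Ttrans + RTT = 2 + 40 = 42 ms
Need W * Ttrans >= Ttrans + RTT  ->  W >= (Ttrans + RTT) / Ttrans
(Ttrans + RTT) / Ttrans = 42 / 2 = 21
W_min = ceil(21) = 21

21
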